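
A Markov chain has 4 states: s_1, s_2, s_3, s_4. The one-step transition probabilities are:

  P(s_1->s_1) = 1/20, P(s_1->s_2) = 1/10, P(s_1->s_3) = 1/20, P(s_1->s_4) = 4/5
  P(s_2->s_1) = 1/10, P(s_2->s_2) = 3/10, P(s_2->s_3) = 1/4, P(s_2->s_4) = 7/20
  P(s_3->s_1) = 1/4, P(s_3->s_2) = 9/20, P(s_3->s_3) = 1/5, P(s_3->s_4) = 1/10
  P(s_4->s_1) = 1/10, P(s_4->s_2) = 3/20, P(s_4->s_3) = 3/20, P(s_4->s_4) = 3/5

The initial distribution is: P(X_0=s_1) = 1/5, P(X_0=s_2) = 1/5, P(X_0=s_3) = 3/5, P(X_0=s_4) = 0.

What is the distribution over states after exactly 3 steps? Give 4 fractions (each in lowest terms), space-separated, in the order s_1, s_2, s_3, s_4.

Answer: 241/2000 9361/40000 687/4000 18949/40000

Derivation:
Propagating the distribution step by step (d_{t+1} = d_t * P):
d_0 = (s_1=1/5, s_2=1/5, s_3=3/5, s_4=0)
  d_1[s_1] = 1/5*1/20 + 1/5*1/10 + 3/5*1/4 + 0*1/10 = 9/50
  d_1[s_2] = 1/5*1/10 + 1/5*3/10 + 3/5*9/20 + 0*3/20 = 7/20
  d_1[s_3] = 1/5*1/20 + 1/5*1/4 + 3/5*1/5 + 0*3/20 = 9/50
  d_1[s_4] = 1/5*4/5 + 1/5*7/20 + 3/5*1/10 + 0*3/5 = 29/100
d_1 = (s_1=9/50, s_2=7/20, s_3=9/50, s_4=29/100)
  d_2[s_1] = 9/50*1/20 + 7/20*1/10 + 9/50*1/4 + 29/100*1/10 = 59/500
  d_2[s_2] = 9/50*1/10 + 7/20*3/10 + 9/50*9/20 + 29/100*3/20 = 99/400
  d_2[s_3] = 9/50*1/20 + 7/20*1/4 + 9/50*1/5 + 29/100*3/20 = 22/125
  d_2[s_4] = 9/50*4/5 + 7/20*7/20 + 9/50*1/10 + 29/100*3/5 = 917/2000
d_2 = (s_1=59/500, s_2=99/400, s_3=22/125, s_4=917/2000)
  d_3[s_1] = 59/500*1/20 + 99/400*1/10 + 22/125*1/4 + 917/2000*1/10 = 241/2000
  d_3[s_2] = 59/500*1/10 + 99/400*3/10 + 22/125*9/20 + 917/2000*3/20 = 9361/40000
  d_3[s_3] = 59/500*1/20 + 99/400*1/4 + 22/125*1/5 + 917/2000*3/20 = 687/4000
  d_3[s_4] = 59/500*4/5 + 99/400*7/20 + 22/125*1/10 + 917/2000*3/5 = 18949/40000
d_3 = (s_1=241/2000, s_2=9361/40000, s_3=687/4000, s_4=18949/40000)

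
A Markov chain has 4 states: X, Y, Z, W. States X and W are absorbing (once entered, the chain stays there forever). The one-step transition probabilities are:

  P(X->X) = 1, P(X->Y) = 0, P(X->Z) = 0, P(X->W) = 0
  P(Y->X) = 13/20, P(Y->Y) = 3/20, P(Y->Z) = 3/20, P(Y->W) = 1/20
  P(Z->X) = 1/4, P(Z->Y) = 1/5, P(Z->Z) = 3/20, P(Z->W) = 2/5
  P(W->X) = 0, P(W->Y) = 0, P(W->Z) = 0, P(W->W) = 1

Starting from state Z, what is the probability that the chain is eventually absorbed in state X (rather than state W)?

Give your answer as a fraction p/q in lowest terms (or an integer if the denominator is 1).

Let a_i = P(absorbed in X | start in state i).
Boundary conditions: a_X = 1, a_W = 0.
For each transient state i, a_i = sum_j P(i->j) * a_j:
  a_Y = 13/20*a_X + 3/20*a_Y + 3/20*a_Z + 1/20*a_W
  a_Z = 1/4*a_X + 1/5*a_Y + 3/20*a_Z + 2/5*a_W

Substituting a_X = 1 and a_W = 0, rearrange to (I - Q) a = r where r[i] = P(i -> X):
  [17/20, -3/20] . (a_Y, a_Z) = 13/20
  [-1/5, 17/20] . (a_Y, a_Z) = 1/4

Solving yields:
  a_Y = 236/277
  a_Z = 137/277

Starting state is Z, so the absorption probability is a_Z = 137/277.

Answer: 137/277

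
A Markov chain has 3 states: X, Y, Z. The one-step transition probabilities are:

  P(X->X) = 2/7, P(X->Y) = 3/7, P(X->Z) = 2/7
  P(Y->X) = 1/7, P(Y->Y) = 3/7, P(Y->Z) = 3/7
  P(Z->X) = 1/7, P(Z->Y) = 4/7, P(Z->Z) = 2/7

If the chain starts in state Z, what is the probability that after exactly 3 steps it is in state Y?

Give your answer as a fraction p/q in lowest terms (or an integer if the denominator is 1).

Answer: 165/343

Derivation:
Computing P^3 by repeated multiplication:
P^1 =
  X: [2/7, 3/7, 2/7]
  Y: [1/7, 3/7, 3/7]
  Z: [1/7, 4/7, 2/7]
P^2 =
  X: [9/49, 23/49, 17/49]
  Y: [8/49, 24/49, 17/49]
  Z: [8/49, 23/49, 18/49]
P^3 =
  X: [58/343, 164/343, 121/343]
  Y: [57/343, 164/343, 122/343]
  Z: [57/343, 165/343, 121/343]

(P^3)[Z -> Y] = 165/343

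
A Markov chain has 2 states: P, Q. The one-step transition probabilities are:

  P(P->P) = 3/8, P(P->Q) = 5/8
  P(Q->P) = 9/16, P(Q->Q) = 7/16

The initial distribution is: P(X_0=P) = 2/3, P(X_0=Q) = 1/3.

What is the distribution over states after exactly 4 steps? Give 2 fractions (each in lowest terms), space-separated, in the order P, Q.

Propagating the distribution step by step (d_{t+1} = d_t * P):
d_0 = (P=2/3, Q=1/3)
  d_1[P] = 2/3*3/8 + 1/3*9/16 = 7/16
  d_1[Q] = 2/3*5/8 + 1/3*7/16 = 9/16
d_1 = (P=7/16, Q=9/16)
  d_2[P] = 7/16*3/8 + 9/16*9/16 = 123/256
  d_2[Q] = 7/16*5/8 + 9/16*7/16 = 133/256
d_2 = (P=123/256, Q=133/256)
  d_3[P] = 123/256*3/8 + 133/256*9/16 = 1935/4096
  d_3[Q] = 123/256*5/8 + 133/256*7/16 = 2161/4096
d_3 = (P=1935/4096, Q=2161/4096)
  d_4[P] = 1935/4096*3/8 + 2161/4096*9/16 = 31059/65536
  d_4[Q] = 1935/4096*5/8 + 2161/4096*7/16 = 34477/65536
d_4 = (P=31059/65536, Q=34477/65536)

Answer: 31059/65536 34477/65536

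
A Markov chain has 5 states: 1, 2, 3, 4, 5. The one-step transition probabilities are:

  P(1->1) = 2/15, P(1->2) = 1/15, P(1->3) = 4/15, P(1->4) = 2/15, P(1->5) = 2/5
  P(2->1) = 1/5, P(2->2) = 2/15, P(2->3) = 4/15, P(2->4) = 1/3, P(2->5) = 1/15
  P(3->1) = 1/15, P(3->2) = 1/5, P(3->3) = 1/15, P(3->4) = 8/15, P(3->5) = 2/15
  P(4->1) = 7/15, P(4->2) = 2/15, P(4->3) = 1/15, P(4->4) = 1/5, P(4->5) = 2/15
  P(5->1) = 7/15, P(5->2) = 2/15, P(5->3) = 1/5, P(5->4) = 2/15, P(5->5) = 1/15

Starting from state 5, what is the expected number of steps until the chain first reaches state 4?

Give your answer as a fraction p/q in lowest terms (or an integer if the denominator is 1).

Answer: 12750/3047

Derivation:
Let h_i = expected steps to first reach 4 from state i.
Boundary: h_4 = 0.
First-step equations for the other states:
  h_1 = 1 + 2/15*h_1 + 1/15*h_2 + 4/15*h_3 + 2/15*h_4 + 2/5*h_5
  h_2 = 1 + 1/5*h_1 + 2/15*h_2 + 4/15*h_3 + 1/3*h_4 + 1/15*h_5
  h_3 = 1 + 1/15*h_1 + 1/5*h_2 + 1/15*h_3 + 8/15*h_4 + 2/15*h_5
  h_5 = 1 + 7/15*h_1 + 2/15*h_2 + 1/5*h_3 + 2/15*h_4 + 1/15*h_5

Substituting h_4 = 0 and rearranging gives the linear system (I - Q) h = 1:
  [13/15, -1/15, -4/15, -2/5] . (h_1, h_2, h_3, h_5) = 1
  [-1/5, 13/15, -4/15, -1/15] . (h_1, h_2, h_3, h_5) = 1
  [-1/15, -1/5, 14/15, -2/15] . (h_1, h_2, h_3, h_5) = 1
  [-7/15, -2/15, -1/5, 14/15] . (h_1, h_2, h_3, h_5) = 1

Solving yields:
  h_1 = 12660/3047
  h_2 = 9915/3047
  h_3 = 8115/3047
  h_5 = 12750/3047

Starting state is 5, so the expected hitting time is h_5 = 12750/3047.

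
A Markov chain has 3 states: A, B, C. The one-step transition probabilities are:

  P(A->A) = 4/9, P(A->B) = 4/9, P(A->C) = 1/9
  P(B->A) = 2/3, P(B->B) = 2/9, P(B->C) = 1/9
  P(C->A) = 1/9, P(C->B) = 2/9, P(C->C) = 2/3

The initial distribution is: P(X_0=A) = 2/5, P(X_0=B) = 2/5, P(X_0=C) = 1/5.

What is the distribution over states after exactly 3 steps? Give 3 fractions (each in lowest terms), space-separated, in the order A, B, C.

Answer: 533/1215 1166/3645 176/729

Derivation:
Propagating the distribution step by step (d_{t+1} = d_t * P):
d_0 = (A=2/5, B=2/5, C=1/5)
  d_1[A] = 2/5*4/9 + 2/5*2/3 + 1/5*1/9 = 7/15
  d_1[B] = 2/5*4/9 + 2/5*2/9 + 1/5*2/9 = 14/45
  d_1[C] = 2/5*1/9 + 2/5*1/9 + 1/5*2/3 = 2/9
d_1 = (A=7/15, B=14/45, C=2/9)
  d_2[A] = 7/15*4/9 + 14/45*2/3 + 2/9*1/9 = 178/405
  d_2[B] = 7/15*4/9 + 14/45*2/9 + 2/9*2/9 = 44/135
  d_2[C] = 7/15*1/9 + 14/45*1/9 + 2/9*2/3 = 19/81
d_2 = (A=178/405, B=44/135, C=19/81)
  d_3[A] = 178/405*4/9 + 44/135*2/3 + 19/81*1/9 = 533/1215
  d_3[B] = 178/405*4/9 + 44/135*2/9 + 19/81*2/9 = 1166/3645
  d_3[C] = 178/405*1/9 + 44/135*1/9 + 19/81*2/3 = 176/729
d_3 = (A=533/1215, B=1166/3645, C=176/729)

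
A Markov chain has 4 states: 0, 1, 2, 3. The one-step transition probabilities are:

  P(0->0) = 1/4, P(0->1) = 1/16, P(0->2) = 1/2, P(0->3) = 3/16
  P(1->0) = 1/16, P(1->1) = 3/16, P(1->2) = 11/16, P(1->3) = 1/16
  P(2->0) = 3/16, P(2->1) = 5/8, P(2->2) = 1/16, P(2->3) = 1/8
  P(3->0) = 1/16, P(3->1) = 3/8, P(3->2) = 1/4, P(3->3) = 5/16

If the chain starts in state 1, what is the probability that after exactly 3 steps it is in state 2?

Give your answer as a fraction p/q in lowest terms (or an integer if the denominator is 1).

Answer: 951/2048

Derivation:
Computing P^3 by repeated multiplication:
P^1 =
  0: [1/4, 1/16, 1/2, 3/16]
  1: [1/16, 3/16, 11/16, 1/16]
  2: [3/16, 5/8, 1/16, 1/8]
  3: [1/16, 3/8, 1/4, 5/16]
P^2 =
  0: [11/64, 105/256, 63/256, 11/64]
  1: [41/256, 63/128, 7/32, 33/256]
  2: [27/256, 55/256, 143/256, 31/256]
  3: [27/256, 89/256, 49/128, 21/128]
P^3 =
  0: [257/2048, 1253/4096, 873/2048, 583/4096]
  1: [491/4096, 1177/4096, 951/2048, 263/2048]
  2: [623/4096, 113/256, 17/64, 577/4096]
  3: [533/4096, 763/2048, 1461/4096, 9/64]

(P^3)[1 -> 2] = 951/2048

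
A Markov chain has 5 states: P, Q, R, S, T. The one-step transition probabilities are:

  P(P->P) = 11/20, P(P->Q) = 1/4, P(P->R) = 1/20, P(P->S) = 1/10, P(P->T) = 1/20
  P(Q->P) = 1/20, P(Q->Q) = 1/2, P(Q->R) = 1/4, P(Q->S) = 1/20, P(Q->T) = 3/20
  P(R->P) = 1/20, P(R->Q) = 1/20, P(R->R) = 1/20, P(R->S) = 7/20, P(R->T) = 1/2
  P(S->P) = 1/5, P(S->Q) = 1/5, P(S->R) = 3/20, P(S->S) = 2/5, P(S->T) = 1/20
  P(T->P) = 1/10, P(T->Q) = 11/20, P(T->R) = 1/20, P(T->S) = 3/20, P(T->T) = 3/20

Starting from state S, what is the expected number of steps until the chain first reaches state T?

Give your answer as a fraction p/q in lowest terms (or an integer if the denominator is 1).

Answer: 81760/11511

Derivation:
Let h_i = expected steps to first reach T from state i.
Boundary: h_T = 0.
First-step equations for the other states:
  h_P = 1 + 11/20*h_P + 1/4*h_Q + 1/20*h_R + 1/10*h_S + 1/20*h_T
  h_Q = 1 + 1/20*h_P + 1/2*h_Q + 1/4*h_R + 1/20*h_S + 3/20*h_T
  h_R = 1 + 1/20*h_P + 1/20*h_Q + 1/20*h_R + 7/20*h_S + 1/2*h_T
  h_S = 1 + 1/5*h_P + 1/5*h_Q + 3/20*h_R + 2/5*h_S + 1/20*h_T

Substituting h_T = 0 and rearranging gives the linear system (I - Q) h = 1:
  [9/20, -1/4, -1/20, -1/10] . (h_P, h_Q, h_R, h_S) = 1
  [-1/20, 1/2, -1/4, -1/20] . (h_P, h_Q, h_R, h_S) = 1
  [-1/20, -1/20, 19/20, -7/20] . (h_P, h_Q, h_R, h_S) = 1
  [-1/5, -1/5, -3/20, 3/5] . (h_P, h_Q, h_R, h_S) = 1

Solving yields:
  h_P = 9480/1279
  h_Q = 7200/1279
  h_R = 50140/11511
  h_S = 81760/11511

Starting state is S, so the expected hitting time is h_S = 81760/11511.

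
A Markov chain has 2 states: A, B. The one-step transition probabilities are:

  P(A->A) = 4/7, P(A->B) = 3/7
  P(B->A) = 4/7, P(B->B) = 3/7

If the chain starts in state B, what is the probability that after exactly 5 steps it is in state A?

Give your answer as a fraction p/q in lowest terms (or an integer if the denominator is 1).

Computing P^5 by repeated multiplication:
P^1 =
  A: [4/7, 3/7]
  B: [4/7, 3/7]
P^2 =
  A: [4/7, 3/7]
  B: [4/7, 3/7]
P^3 =
  A: [4/7, 3/7]
  B: [4/7, 3/7]
P^4 =
  A: [4/7, 3/7]
  B: [4/7, 3/7]
P^5 =
  A: [4/7, 3/7]
  B: [4/7, 3/7]

(P^5)[B -> A] = 4/7

Answer: 4/7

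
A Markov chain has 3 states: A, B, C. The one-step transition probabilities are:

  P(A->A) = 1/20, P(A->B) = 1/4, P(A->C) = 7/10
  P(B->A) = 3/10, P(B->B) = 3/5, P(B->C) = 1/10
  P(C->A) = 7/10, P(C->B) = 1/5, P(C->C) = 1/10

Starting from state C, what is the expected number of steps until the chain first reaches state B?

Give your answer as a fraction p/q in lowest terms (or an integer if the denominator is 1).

Answer: 330/73

Derivation:
Let h_i = expected steps to first reach B from state i.
Boundary: h_B = 0.
First-step equations for the other states:
  h_A = 1 + 1/20*h_A + 1/4*h_B + 7/10*h_C
  h_C = 1 + 7/10*h_A + 1/5*h_B + 1/10*h_C

Substituting h_B = 0 and rearranging gives the linear system (I - Q) h = 1:
  [19/20, -7/10] . (h_A, h_C) = 1
  [-7/10, 9/10] . (h_A, h_C) = 1

Solving yields:
  h_A = 320/73
  h_C = 330/73

Starting state is C, so the expected hitting time is h_C = 330/73.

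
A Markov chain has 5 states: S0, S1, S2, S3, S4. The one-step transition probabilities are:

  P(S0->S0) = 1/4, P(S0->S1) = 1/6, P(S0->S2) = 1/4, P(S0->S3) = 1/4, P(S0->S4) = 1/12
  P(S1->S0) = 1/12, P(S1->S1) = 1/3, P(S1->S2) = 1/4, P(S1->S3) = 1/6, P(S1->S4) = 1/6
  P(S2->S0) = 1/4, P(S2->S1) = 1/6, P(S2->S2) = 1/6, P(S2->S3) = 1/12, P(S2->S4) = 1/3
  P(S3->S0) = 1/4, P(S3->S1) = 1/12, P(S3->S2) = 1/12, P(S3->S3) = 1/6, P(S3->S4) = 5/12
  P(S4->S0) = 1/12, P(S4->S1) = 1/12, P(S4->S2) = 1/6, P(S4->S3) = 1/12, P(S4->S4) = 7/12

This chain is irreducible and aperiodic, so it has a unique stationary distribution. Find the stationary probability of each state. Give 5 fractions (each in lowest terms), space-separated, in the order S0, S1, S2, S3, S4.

Answer: 909/5572 1665/11144 289/1592 1495/11144 4143/11144

Derivation:
The stationary distribution satisfies pi = pi * P, i.e.:
  pi_S0 = 1/4*pi_S0 + 1/12*pi_S1 + 1/4*pi_S2 + 1/4*pi_S3 + 1/12*pi_S4
  pi_S1 = 1/6*pi_S0 + 1/3*pi_S1 + 1/6*pi_S2 + 1/12*pi_S3 + 1/12*pi_S4
  pi_S2 = 1/4*pi_S0 + 1/4*pi_S1 + 1/6*pi_S2 + 1/12*pi_S3 + 1/6*pi_S4
  pi_S3 = 1/4*pi_S0 + 1/6*pi_S1 + 1/12*pi_S2 + 1/6*pi_S3 + 1/12*pi_S4
  pi_S4 = 1/12*pi_S0 + 1/6*pi_S1 + 1/3*pi_S2 + 5/12*pi_S3 + 7/12*pi_S4
with normalization: pi_S0 + pi_S1 + pi_S2 + pi_S3 + pi_S4 = 1.

Using the first 4 balance equations plus normalization, the linear system A*pi = b is:
  [-3/4, 1/12, 1/4, 1/4, 1/12] . pi = 0
  [1/6, -2/3, 1/6, 1/12, 1/12] . pi = 0
  [1/4, 1/4, -5/6, 1/12, 1/6] . pi = 0
  [1/4, 1/6, 1/12, -5/6, 1/12] . pi = 0
  [1, 1, 1, 1, 1] . pi = 1

Solving yields:
  pi_S0 = 909/5572
  pi_S1 = 1665/11144
  pi_S2 = 289/1592
  pi_S3 = 1495/11144
  pi_S4 = 4143/11144

Verification (pi * P):
  909/5572*1/4 + 1665/11144*1/12 + 289/1592*1/4 + 1495/11144*1/4 + 4143/11144*1/12 = 909/5572 = pi_S0  (ok)
  909/5572*1/6 + 1665/11144*1/3 + 289/1592*1/6 + 1495/11144*1/12 + 4143/11144*1/12 = 1665/11144 = pi_S1  (ok)
  909/5572*1/4 + 1665/11144*1/4 + 289/1592*1/6 + 1495/11144*1/12 + 4143/11144*1/6 = 289/1592 = pi_S2  (ok)
  909/5572*1/4 + 1665/11144*1/6 + 289/1592*1/12 + 1495/11144*1/6 + 4143/11144*1/12 = 1495/11144 = pi_S3  (ok)
  909/5572*1/12 + 1665/11144*1/6 + 289/1592*1/3 + 1495/11144*5/12 + 4143/11144*7/12 = 4143/11144 = pi_S4  (ok)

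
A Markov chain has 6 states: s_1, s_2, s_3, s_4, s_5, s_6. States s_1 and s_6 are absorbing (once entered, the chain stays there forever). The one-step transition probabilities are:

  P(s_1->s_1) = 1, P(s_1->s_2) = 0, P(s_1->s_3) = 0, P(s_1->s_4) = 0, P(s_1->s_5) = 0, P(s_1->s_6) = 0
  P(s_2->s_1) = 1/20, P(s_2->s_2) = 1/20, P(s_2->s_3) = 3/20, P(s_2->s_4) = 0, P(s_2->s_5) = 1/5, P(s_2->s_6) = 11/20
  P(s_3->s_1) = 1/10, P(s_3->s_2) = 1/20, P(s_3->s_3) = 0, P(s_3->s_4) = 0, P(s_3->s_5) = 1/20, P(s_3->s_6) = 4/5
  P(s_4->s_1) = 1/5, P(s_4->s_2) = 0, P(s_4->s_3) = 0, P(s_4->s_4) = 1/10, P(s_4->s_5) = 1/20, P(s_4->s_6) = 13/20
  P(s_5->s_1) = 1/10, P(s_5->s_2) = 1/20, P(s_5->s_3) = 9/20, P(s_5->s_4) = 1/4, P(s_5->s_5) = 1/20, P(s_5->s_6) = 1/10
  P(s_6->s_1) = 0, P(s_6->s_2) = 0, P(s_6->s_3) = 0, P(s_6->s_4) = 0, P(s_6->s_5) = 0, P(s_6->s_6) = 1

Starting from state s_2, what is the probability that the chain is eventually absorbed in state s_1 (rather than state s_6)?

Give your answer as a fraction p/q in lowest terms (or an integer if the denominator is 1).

Answer: 14544/121829

Derivation:
Let a_i = P(absorbed in s_1 | start in state i).
Boundary conditions: a_s_1 = 1, a_s_6 = 0.
For each transient state i, a_i = sum_j P(i->j) * a_j:
  a_s_2 = 1/20*a_s_1 + 1/20*a_s_2 + 3/20*a_s_3 + 0*a_s_4 + 1/5*a_s_5 + 11/20*a_s_6
  a_s_3 = 1/10*a_s_1 + 1/20*a_s_2 + 0*a_s_3 + 0*a_s_4 + 1/20*a_s_5 + 4/5*a_s_6
  a_s_4 = 1/5*a_s_1 + 0*a_s_2 + 0*a_s_3 + 1/10*a_s_4 + 1/20*a_s_5 + 13/20*a_s_6
  a_s_5 = 1/10*a_s_1 + 1/20*a_s_2 + 9/20*a_s_3 + 1/4*a_s_4 + 1/20*a_s_5 + 1/10*a_s_6

Substituting a_s_1 = 1 and a_s_6 = 0, rearrange to (I - Q) a = r where r[i] = P(i -> s_1):
  [19/20, -3/20, 0, -1/5] . (a_s_2, a_s_3, a_s_4, a_s_5) = 1/20
  [-1/20, 1, 0, -1/20] . (a_s_2, a_s_3, a_s_4, a_s_5) = 1/10
  [0, 0, 9/10, -1/20] . (a_s_2, a_s_3, a_s_4, a_s_5) = 1/5
  [-1/20, -9/20, -1/4, 19/20] . (a_s_2, a_s_3, a_s_4, a_s_5) = 1/10

Solving yields:
  a_s_2 = 14544/121829
  a_s_3 = 14305/121829
  a_s_4 = 987/4201
  a_s_5 = 962/4201

Starting state is s_2, so the absorption probability is a_s_2 = 14544/121829.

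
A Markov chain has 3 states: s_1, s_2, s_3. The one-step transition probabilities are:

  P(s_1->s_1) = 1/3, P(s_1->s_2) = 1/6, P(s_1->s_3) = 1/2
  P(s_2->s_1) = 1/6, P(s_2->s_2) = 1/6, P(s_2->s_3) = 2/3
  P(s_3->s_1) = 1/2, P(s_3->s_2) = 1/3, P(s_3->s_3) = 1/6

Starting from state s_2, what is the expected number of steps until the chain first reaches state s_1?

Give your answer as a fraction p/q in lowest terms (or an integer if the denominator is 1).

Let h_i = expected steps to first reach s_1 from state i.
Boundary: h_s_1 = 0.
First-step equations for the other states:
  h_s_2 = 1 + 1/6*h_s_1 + 1/6*h_s_2 + 2/3*h_s_3
  h_s_3 = 1 + 1/2*h_s_1 + 1/3*h_s_2 + 1/6*h_s_3

Substituting h_s_1 = 0 and rearranging gives the linear system (I - Q) h = 1:
  [5/6, -2/3] . (h_s_2, h_s_3) = 1
  [-1/3, 5/6] . (h_s_2, h_s_3) = 1

Solving yields:
  h_s_2 = 54/17
  h_s_3 = 42/17

Starting state is s_2, so the expected hitting time is h_s_2 = 54/17.

Answer: 54/17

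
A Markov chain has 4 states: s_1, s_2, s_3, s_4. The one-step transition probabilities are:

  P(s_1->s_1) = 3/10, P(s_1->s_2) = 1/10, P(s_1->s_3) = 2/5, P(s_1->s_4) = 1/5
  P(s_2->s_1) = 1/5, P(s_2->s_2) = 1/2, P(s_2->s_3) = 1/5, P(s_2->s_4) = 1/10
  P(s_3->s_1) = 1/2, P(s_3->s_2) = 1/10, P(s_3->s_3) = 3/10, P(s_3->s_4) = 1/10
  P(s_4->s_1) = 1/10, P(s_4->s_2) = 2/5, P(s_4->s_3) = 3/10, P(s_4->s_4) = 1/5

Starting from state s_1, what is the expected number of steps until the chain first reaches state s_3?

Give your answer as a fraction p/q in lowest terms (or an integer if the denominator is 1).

Answer: 630/209

Derivation:
Let h_i = expected steps to first reach s_3 from state i.
Boundary: h_s_3 = 0.
First-step equations for the other states:
  h_s_1 = 1 + 3/10*h_s_1 + 1/10*h_s_2 + 2/5*h_s_3 + 1/5*h_s_4
  h_s_2 = 1 + 1/5*h_s_1 + 1/2*h_s_2 + 1/5*h_s_3 + 1/10*h_s_4
  h_s_4 = 1 + 1/10*h_s_1 + 2/5*h_s_2 + 3/10*h_s_3 + 1/5*h_s_4

Substituting h_s_3 = 0 and rearranging gives the linear system (I - Q) h = 1:
  [7/10, -1/10, -1/5] . (h_s_1, h_s_2, h_s_4) = 1
  [-1/5, 1/2, -1/10] . (h_s_1, h_s_2, h_s_4) = 1
  [-1/10, -2/5, 4/5] . (h_s_1, h_s_2, h_s_4) = 1

Solving yields:
  h_s_1 = 630/209
  h_s_2 = 820/209
  h_s_4 = 750/209

Starting state is s_1, so the expected hitting time is h_s_1 = 630/209.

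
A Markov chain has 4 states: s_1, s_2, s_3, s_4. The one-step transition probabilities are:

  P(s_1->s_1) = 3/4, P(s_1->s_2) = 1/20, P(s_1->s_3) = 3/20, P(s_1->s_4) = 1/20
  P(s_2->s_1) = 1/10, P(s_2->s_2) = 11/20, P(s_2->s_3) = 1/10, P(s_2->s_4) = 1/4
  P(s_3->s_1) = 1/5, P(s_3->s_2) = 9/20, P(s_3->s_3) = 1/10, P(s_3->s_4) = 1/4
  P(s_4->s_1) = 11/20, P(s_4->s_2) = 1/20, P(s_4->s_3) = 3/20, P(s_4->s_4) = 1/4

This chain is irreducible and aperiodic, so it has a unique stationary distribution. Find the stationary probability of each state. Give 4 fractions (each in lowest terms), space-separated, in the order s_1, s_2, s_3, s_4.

The stationary distribution satisfies pi = pi * P, i.e.:
  pi_s_1 = 3/4*pi_s_1 + 1/10*pi_s_2 + 1/5*pi_s_3 + 11/20*pi_s_4
  pi_s_2 = 1/20*pi_s_1 + 11/20*pi_s_2 + 9/20*pi_s_3 + 1/20*pi_s_4
  pi_s_3 = 3/20*pi_s_1 + 1/10*pi_s_2 + 1/10*pi_s_3 + 3/20*pi_s_4
  pi_s_4 = 1/20*pi_s_1 + 1/4*pi_s_2 + 1/4*pi_s_3 + 1/4*pi_s_4
with normalization: pi_s_1 + pi_s_2 + pi_s_3 + pi_s_4 = 1.

Using the first 3 balance equations plus normalization, the linear system A*pi = b is:
  [-1/4, 1/10, 1/5, 11/20] . pi = 0
  [1/20, -9/20, 9/20, 1/20] . pi = 0
  [3/20, 1/10, -9/10, 3/20] . pi = 0
  [1, 1, 1, 1] . pi = 1

Solving yields:
  pi_s_1 = 895/1744
  pi_s_2 = 45/218
  pi_s_3 = 29/218
  pi_s_4 = 257/1744

Verification (pi * P):
  895/1744*3/4 + 45/218*1/10 + 29/218*1/5 + 257/1744*11/20 = 895/1744 = pi_s_1  (ok)
  895/1744*1/20 + 45/218*11/20 + 29/218*9/20 + 257/1744*1/20 = 45/218 = pi_s_2  (ok)
  895/1744*3/20 + 45/218*1/10 + 29/218*1/10 + 257/1744*3/20 = 29/218 = pi_s_3  (ok)
  895/1744*1/20 + 45/218*1/4 + 29/218*1/4 + 257/1744*1/4 = 257/1744 = pi_s_4  (ok)

Answer: 895/1744 45/218 29/218 257/1744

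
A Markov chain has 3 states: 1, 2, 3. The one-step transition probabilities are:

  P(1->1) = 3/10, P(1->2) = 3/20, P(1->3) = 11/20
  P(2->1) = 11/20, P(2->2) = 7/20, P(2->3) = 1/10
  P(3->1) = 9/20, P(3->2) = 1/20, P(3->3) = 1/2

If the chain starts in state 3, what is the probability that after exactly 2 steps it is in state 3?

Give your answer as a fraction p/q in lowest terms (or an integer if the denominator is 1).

Answer: 201/400

Derivation:
Computing P^2 by repeated multiplication:
P^1 =
  1: [3/10, 3/20, 11/20]
  2: [11/20, 7/20, 1/10]
  3: [9/20, 1/20, 1/2]
P^2 =
  1: [21/50, 1/8, 91/200]
  2: [161/400, 21/100, 31/80]
  3: [31/80, 11/100, 201/400]

(P^2)[3 -> 3] = 201/400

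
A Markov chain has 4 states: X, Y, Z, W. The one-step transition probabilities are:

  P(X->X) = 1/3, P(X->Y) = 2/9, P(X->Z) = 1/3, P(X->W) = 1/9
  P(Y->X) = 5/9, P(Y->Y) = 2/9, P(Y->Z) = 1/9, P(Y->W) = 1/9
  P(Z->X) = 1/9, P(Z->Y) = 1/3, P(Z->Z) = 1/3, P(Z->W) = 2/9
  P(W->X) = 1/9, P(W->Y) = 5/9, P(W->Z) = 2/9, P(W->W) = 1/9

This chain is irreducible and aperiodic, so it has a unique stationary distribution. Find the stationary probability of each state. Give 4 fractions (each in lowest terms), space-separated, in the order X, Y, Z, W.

Answer: 119/381 113/381 32/127 53/381

Derivation:
The stationary distribution satisfies pi = pi * P, i.e.:
  pi_X = 1/3*pi_X + 5/9*pi_Y + 1/9*pi_Z + 1/9*pi_W
  pi_Y = 2/9*pi_X + 2/9*pi_Y + 1/3*pi_Z + 5/9*pi_W
  pi_Z = 1/3*pi_X + 1/9*pi_Y + 1/3*pi_Z + 2/9*pi_W
  pi_W = 1/9*pi_X + 1/9*pi_Y + 2/9*pi_Z + 1/9*pi_W
with normalization: pi_X + pi_Y + pi_Z + pi_W = 1.

Using the first 3 balance equations plus normalization, the linear system A*pi = b is:
  [-2/3, 5/9, 1/9, 1/9] . pi = 0
  [2/9, -7/9, 1/3, 5/9] . pi = 0
  [1/3, 1/9, -2/3, 2/9] . pi = 0
  [1, 1, 1, 1] . pi = 1

Solving yields:
  pi_X = 119/381
  pi_Y = 113/381
  pi_Z = 32/127
  pi_W = 53/381

Verification (pi * P):
  119/381*1/3 + 113/381*5/9 + 32/127*1/9 + 53/381*1/9 = 119/381 = pi_X  (ok)
  119/381*2/9 + 113/381*2/9 + 32/127*1/3 + 53/381*5/9 = 113/381 = pi_Y  (ok)
  119/381*1/3 + 113/381*1/9 + 32/127*1/3 + 53/381*2/9 = 32/127 = pi_Z  (ok)
  119/381*1/9 + 113/381*1/9 + 32/127*2/9 + 53/381*1/9 = 53/381 = pi_W  (ok)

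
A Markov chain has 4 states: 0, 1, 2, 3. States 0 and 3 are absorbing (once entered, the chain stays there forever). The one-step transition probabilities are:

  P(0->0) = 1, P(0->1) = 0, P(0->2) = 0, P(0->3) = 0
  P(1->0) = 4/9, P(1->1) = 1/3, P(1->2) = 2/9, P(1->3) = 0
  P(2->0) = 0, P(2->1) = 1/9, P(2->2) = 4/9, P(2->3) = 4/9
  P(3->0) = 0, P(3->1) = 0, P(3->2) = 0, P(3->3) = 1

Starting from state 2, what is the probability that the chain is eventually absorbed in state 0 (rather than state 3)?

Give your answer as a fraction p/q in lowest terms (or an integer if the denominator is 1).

Answer: 1/7

Derivation:
Let a_i = P(absorbed in 0 | start in state i).
Boundary conditions: a_0 = 1, a_3 = 0.
For each transient state i, a_i = sum_j P(i->j) * a_j:
  a_1 = 4/9*a_0 + 1/3*a_1 + 2/9*a_2 + 0*a_3
  a_2 = 0*a_0 + 1/9*a_1 + 4/9*a_2 + 4/9*a_3

Substituting a_0 = 1 and a_3 = 0, rearrange to (I - Q) a = r where r[i] = P(i -> 0):
  [2/3, -2/9] . (a_1, a_2) = 4/9
  [-1/9, 5/9] . (a_1, a_2) = 0

Solving yields:
  a_1 = 5/7
  a_2 = 1/7

Starting state is 2, so the absorption probability is a_2 = 1/7.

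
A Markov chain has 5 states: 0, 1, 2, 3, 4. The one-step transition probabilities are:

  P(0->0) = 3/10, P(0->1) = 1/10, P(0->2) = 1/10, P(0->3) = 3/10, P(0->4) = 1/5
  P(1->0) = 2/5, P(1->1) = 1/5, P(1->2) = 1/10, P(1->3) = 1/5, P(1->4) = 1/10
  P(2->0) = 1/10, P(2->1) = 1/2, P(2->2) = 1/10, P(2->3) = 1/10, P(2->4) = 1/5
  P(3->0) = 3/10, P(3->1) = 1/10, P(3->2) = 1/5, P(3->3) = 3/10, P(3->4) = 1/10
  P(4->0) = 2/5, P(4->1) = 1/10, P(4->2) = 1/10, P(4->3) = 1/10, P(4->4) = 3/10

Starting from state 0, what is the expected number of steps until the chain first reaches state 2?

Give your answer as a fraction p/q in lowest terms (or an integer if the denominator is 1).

Answer: 495/62

Derivation:
Let h_i = expected steps to first reach 2 from state i.
Boundary: h_2 = 0.
First-step equations for the other states:
  h_0 = 1 + 3/10*h_0 + 1/10*h_1 + 1/10*h_2 + 3/10*h_3 + 1/5*h_4
  h_1 = 1 + 2/5*h_0 + 1/5*h_1 + 1/10*h_2 + 1/5*h_3 + 1/10*h_4
  h_3 = 1 + 3/10*h_0 + 1/10*h_1 + 1/5*h_2 + 3/10*h_3 + 1/10*h_4
  h_4 = 1 + 2/5*h_0 + 1/10*h_1 + 1/10*h_2 + 1/10*h_3 + 3/10*h_4

Substituting h_2 = 0 and rearranging gives the linear system (I - Q) h = 1:
  [7/10, -1/10, -3/10, -1/5] . (h_0, h_1, h_3, h_4) = 1
  [-2/5, 4/5, -1/5, -1/10] . (h_0, h_1, h_3, h_4) = 1
  [-3/10, -1/10, 7/10, -1/10] . (h_0, h_1, h_3, h_4) = 1
  [-2/5, -1/10, -1/10, 7/10] . (h_0, h_1, h_3, h_4) = 1

Solving yields:
  h_0 = 495/62
  h_1 = 3995/496
  h_3 = 3555/496
  h_4 = 2025/248

Starting state is 0, so the expected hitting time is h_0 = 495/62.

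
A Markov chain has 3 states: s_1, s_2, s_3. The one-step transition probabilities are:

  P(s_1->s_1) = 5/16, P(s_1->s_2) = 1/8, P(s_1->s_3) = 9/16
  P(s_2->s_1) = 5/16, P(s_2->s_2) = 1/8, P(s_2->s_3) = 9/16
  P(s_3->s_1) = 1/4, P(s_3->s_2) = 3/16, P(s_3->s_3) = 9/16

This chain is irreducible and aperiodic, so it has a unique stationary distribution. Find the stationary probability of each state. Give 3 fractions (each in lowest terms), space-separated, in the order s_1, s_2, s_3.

The stationary distribution satisfies pi = pi * P, i.e.:
  pi_s_1 = 5/16*pi_s_1 + 5/16*pi_s_2 + 1/4*pi_s_3
  pi_s_2 = 1/8*pi_s_1 + 1/8*pi_s_2 + 3/16*pi_s_3
  pi_s_3 = 9/16*pi_s_1 + 9/16*pi_s_2 + 9/16*pi_s_3
with normalization: pi_s_1 + pi_s_2 + pi_s_3 = 1.

Using the first 2 balance equations plus normalization, the linear system A*pi = b is:
  [-11/16, 5/16, 1/4] . pi = 0
  [1/8, -7/8, 3/16] . pi = 0
  [1, 1, 1] . pi = 1

Solving yields:
  pi_s_1 = 71/256
  pi_s_2 = 41/256
  pi_s_3 = 9/16

Verification (pi * P):
  71/256*5/16 + 41/256*5/16 + 9/16*1/4 = 71/256 = pi_s_1  (ok)
  71/256*1/8 + 41/256*1/8 + 9/16*3/16 = 41/256 = pi_s_2  (ok)
  71/256*9/16 + 41/256*9/16 + 9/16*9/16 = 9/16 = pi_s_3  (ok)

Answer: 71/256 41/256 9/16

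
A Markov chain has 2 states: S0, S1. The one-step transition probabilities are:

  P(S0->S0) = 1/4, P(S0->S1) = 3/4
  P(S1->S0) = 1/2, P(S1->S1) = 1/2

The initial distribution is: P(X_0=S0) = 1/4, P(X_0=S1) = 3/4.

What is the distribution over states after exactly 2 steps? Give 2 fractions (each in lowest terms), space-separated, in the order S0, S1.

Answer: 25/64 39/64

Derivation:
Propagating the distribution step by step (d_{t+1} = d_t * P):
d_0 = (S0=1/4, S1=3/4)
  d_1[S0] = 1/4*1/4 + 3/4*1/2 = 7/16
  d_1[S1] = 1/4*3/4 + 3/4*1/2 = 9/16
d_1 = (S0=7/16, S1=9/16)
  d_2[S0] = 7/16*1/4 + 9/16*1/2 = 25/64
  d_2[S1] = 7/16*3/4 + 9/16*1/2 = 39/64
d_2 = (S0=25/64, S1=39/64)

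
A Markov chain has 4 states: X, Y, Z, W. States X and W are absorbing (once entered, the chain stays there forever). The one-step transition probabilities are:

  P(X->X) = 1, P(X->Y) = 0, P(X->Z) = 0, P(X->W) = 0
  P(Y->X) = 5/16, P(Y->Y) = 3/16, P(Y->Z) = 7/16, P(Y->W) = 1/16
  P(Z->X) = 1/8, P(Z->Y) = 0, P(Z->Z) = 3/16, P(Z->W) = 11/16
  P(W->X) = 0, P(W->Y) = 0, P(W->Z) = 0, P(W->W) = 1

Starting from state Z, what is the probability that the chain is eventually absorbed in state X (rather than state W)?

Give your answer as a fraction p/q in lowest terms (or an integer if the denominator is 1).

Let a_i = P(absorbed in X | start in state i).
Boundary conditions: a_X = 1, a_W = 0.
For each transient state i, a_i = sum_j P(i->j) * a_j:
  a_Y = 5/16*a_X + 3/16*a_Y + 7/16*a_Z + 1/16*a_W
  a_Z = 1/8*a_X + 0*a_Y + 3/16*a_Z + 11/16*a_W

Substituting a_X = 1 and a_W = 0, rearrange to (I - Q) a = r where r[i] = P(i -> X):
  [13/16, -7/16] . (a_Y, a_Z) = 5/16
  [0, 13/16] . (a_Y, a_Z) = 1/8

Solving yields:
  a_Y = 79/169
  a_Z = 2/13

Starting state is Z, so the absorption probability is a_Z = 2/13.

Answer: 2/13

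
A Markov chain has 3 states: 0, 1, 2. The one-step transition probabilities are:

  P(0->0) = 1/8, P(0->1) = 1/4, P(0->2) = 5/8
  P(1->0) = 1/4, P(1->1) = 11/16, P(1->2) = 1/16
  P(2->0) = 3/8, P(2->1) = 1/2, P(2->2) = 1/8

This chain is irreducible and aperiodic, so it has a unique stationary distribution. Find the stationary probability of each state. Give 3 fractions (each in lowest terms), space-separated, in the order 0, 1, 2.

Answer: 31/126 34/63 3/14

Derivation:
The stationary distribution satisfies pi = pi * P, i.e.:
  pi_0 = 1/8*pi_0 + 1/4*pi_1 + 3/8*pi_2
  pi_1 = 1/4*pi_0 + 11/16*pi_1 + 1/2*pi_2
  pi_2 = 5/8*pi_0 + 1/16*pi_1 + 1/8*pi_2
with normalization: pi_0 + pi_1 + pi_2 = 1.

Using the first 2 balance equations plus normalization, the linear system A*pi = b is:
  [-7/8, 1/4, 3/8] . pi = 0
  [1/4, -5/16, 1/2] . pi = 0
  [1, 1, 1] . pi = 1

Solving yields:
  pi_0 = 31/126
  pi_1 = 34/63
  pi_2 = 3/14

Verification (pi * P):
  31/126*1/8 + 34/63*1/4 + 3/14*3/8 = 31/126 = pi_0  (ok)
  31/126*1/4 + 34/63*11/16 + 3/14*1/2 = 34/63 = pi_1  (ok)
  31/126*5/8 + 34/63*1/16 + 3/14*1/8 = 3/14 = pi_2  (ok)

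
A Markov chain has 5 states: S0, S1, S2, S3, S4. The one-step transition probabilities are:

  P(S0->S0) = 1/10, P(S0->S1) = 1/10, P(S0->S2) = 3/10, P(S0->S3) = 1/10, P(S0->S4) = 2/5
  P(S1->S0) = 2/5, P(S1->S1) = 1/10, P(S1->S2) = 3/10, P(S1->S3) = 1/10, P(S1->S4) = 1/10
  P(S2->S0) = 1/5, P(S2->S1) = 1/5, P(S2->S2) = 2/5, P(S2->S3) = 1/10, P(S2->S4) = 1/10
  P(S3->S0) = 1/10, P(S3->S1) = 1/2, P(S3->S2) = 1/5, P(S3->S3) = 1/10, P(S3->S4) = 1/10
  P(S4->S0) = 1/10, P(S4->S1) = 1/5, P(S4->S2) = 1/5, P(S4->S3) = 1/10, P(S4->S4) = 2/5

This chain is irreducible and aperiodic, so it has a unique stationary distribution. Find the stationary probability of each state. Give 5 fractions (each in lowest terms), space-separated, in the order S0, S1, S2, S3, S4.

Answer: 335/1788 1717/8940 2659/8940 1/10 133/596

Derivation:
The stationary distribution satisfies pi = pi * P, i.e.:
  pi_S0 = 1/10*pi_S0 + 2/5*pi_S1 + 1/5*pi_S2 + 1/10*pi_S3 + 1/10*pi_S4
  pi_S1 = 1/10*pi_S0 + 1/10*pi_S1 + 1/5*pi_S2 + 1/2*pi_S3 + 1/5*pi_S4
  pi_S2 = 3/10*pi_S0 + 3/10*pi_S1 + 2/5*pi_S2 + 1/5*pi_S3 + 1/5*pi_S4
  pi_S3 = 1/10*pi_S0 + 1/10*pi_S1 + 1/10*pi_S2 + 1/10*pi_S3 + 1/10*pi_S4
  pi_S4 = 2/5*pi_S0 + 1/10*pi_S1 + 1/10*pi_S2 + 1/10*pi_S3 + 2/5*pi_S4
with normalization: pi_S0 + pi_S1 + pi_S2 + pi_S3 + pi_S4 = 1.

Using the first 4 balance equations plus normalization, the linear system A*pi = b is:
  [-9/10, 2/5, 1/5, 1/10, 1/10] . pi = 0
  [1/10, -9/10, 1/5, 1/2, 1/5] . pi = 0
  [3/10, 3/10, -3/5, 1/5, 1/5] . pi = 0
  [1/10, 1/10, 1/10, -9/10, 1/10] . pi = 0
  [1, 1, 1, 1, 1] . pi = 1

Solving yields:
  pi_S0 = 335/1788
  pi_S1 = 1717/8940
  pi_S2 = 2659/8940
  pi_S3 = 1/10
  pi_S4 = 133/596

Verification (pi * P):
  335/1788*1/10 + 1717/8940*2/5 + 2659/8940*1/5 + 1/10*1/10 + 133/596*1/10 = 335/1788 = pi_S0  (ok)
  335/1788*1/10 + 1717/8940*1/10 + 2659/8940*1/5 + 1/10*1/2 + 133/596*1/5 = 1717/8940 = pi_S1  (ok)
  335/1788*3/10 + 1717/8940*3/10 + 2659/8940*2/5 + 1/10*1/5 + 133/596*1/5 = 2659/8940 = pi_S2  (ok)
  335/1788*1/10 + 1717/8940*1/10 + 2659/8940*1/10 + 1/10*1/10 + 133/596*1/10 = 1/10 = pi_S3  (ok)
  335/1788*2/5 + 1717/8940*1/10 + 2659/8940*1/10 + 1/10*1/10 + 133/596*2/5 = 133/596 = pi_S4  (ok)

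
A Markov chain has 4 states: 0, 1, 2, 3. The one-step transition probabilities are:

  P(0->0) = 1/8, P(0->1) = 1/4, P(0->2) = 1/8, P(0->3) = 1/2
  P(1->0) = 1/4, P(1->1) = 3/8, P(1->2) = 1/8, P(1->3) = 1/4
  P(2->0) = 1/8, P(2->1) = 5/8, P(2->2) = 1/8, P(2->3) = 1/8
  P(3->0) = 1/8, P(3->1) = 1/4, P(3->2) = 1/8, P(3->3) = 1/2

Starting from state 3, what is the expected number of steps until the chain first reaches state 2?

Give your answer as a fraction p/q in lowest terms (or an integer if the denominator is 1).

Answer: 8

Derivation:
Let h_i = expected steps to first reach 2 from state i.
Boundary: h_2 = 0.
First-step equations for the other states:
  h_0 = 1 + 1/8*h_0 + 1/4*h_1 + 1/8*h_2 + 1/2*h_3
  h_1 = 1 + 1/4*h_0 + 3/8*h_1 + 1/8*h_2 + 1/4*h_3
  h_3 = 1 + 1/8*h_0 + 1/4*h_1 + 1/8*h_2 + 1/2*h_3

Substituting h_2 = 0 and rearranging gives the linear system (I - Q) h = 1:
  [7/8, -1/4, -1/2] . (h_0, h_1, h_3) = 1
  [-1/4, 5/8, -1/4] . (h_0, h_1, h_3) = 1
  [-1/8, -1/4, 1/2] . (h_0, h_1, h_3) = 1

Solving yields:
  h_0 = 8
  h_1 = 8
  h_3 = 8

Starting state is 3, so the expected hitting time is h_3 = 8.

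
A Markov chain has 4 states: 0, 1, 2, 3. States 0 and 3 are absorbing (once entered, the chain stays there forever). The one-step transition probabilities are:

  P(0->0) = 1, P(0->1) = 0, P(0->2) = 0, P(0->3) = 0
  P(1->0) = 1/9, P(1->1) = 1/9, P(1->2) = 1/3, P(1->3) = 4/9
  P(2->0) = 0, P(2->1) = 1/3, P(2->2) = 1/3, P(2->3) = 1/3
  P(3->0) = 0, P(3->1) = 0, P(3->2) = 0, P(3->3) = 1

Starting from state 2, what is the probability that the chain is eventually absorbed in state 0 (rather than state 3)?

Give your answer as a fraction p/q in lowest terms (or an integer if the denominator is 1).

Answer: 1/13

Derivation:
Let a_i = P(absorbed in 0 | start in state i).
Boundary conditions: a_0 = 1, a_3 = 0.
For each transient state i, a_i = sum_j P(i->j) * a_j:
  a_1 = 1/9*a_0 + 1/9*a_1 + 1/3*a_2 + 4/9*a_3
  a_2 = 0*a_0 + 1/3*a_1 + 1/3*a_2 + 1/3*a_3

Substituting a_0 = 1 and a_3 = 0, rearrange to (I - Q) a = r where r[i] = P(i -> 0):
  [8/9, -1/3] . (a_1, a_2) = 1/9
  [-1/3, 2/3] . (a_1, a_2) = 0

Solving yields:
  a_1 = 2/13
  a_2 = 1/13

Starting state is 2, so the absorption probability is a_2 = 1/13.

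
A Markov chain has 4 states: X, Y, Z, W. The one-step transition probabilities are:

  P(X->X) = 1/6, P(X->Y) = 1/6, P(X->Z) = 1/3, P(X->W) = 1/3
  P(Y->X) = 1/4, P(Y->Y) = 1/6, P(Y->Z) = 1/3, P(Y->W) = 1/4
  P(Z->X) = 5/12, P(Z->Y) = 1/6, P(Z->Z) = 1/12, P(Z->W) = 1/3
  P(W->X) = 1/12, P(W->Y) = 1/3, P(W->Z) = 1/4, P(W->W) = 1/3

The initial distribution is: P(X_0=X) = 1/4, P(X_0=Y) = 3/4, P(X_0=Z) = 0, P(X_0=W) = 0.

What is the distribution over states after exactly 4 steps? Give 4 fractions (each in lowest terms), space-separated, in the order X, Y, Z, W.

Answer: 18343/82944 4547/20736 20285/82944 1633/5184

Derivation:
Propagating the distribution step by step (d_{t+1} = d_t * P):
d_0 = (X=1/4, Y=3/4, Z=0, W=0)
  d_1[X] = 1/4*1/6 + 3/4*1/4 + 0*5/12 + 0*1/12 = 11/48
  d_1[Y] = 1/4*1/6 + 3/4*1/6 + 0*1/6 + 0*1/3 = 1/6
  d_1[Z] = 1/4*1/3 + 3/4*1/3 + 0*1/12 + 0*1/4 = 1/3
  d_1[W] = 1/4*1/3 + 3/4*1/4 + 0*1/3 + 0*1/3 = 13/48
d_1 = (X=11/48, Y=1/6, Z=1/3, W=13/48)
  d_2[X] = 11/48*1/6 + 1/6*1/4 + 1/3*5/12 + 13/48*1/12 = 139/576
  d_2[Y] = 11/48*1/6 + 1/6*1/6 + 1/3*1/6 + 13/48*1/3 = 61/288
  d_2[Z] = 11/48*1/3 + 1/6*1/3 + 1/3*1/12 + 13/48*1/4 = 131/576
  d_2[W] = 11/48*1/3 + 1/6*1/4 + 1/3*1/3 + 13/48*1/3 = 23/72
d_2 = (X=139/576, Y=61/288, Z=131/576, W=23/72)
  d_3[X] = 139/576*1/6 + 61/288*1/4 + 131/576*5/12 + 23/72*1/12 = 1483/6912
  d_3[Y] = 139/576*1/6 + 61/288*1/6 + 131/576*1/6 + 23/72*1/3 = 95/432
  d_3[Z] = 139/576*1/3 + 61/288*1/3 + 131/576*1/12 + 23/72*1/4 = 1727/6912
  d_3[W] = 139/576*1/3 + 61/288*1/4 + 131/576*1/3 + 23/72*1/3 = 1091/3456
d_3 = (X=1483/6912, Y=95/432, Z=1727/6912, W=1091/3456)
  d_4[X] = 1483/6912*1/6 + 95/432*1/4 + 1727/6912*5/12 + 1091/3456*1/12 = 18343/82944
  d_4[Y] = 1483/6912*1/6 + 95/432*1/6 + 1727/6912*1/6 + 1091/3456*1/3 = 4547/20736
  d_4[Z] = 1483/6912*1/3 + 95/432*1/3 + 1727/6912*1/12 + 1091/3456*1/4 = 20285/82944
  d_4[W] = 1483/6912*1/3 + 95/432*1/4 + 1727/6912*1/3 + 1091/3456*1/3 = 1633/5184
d_4 = (X=18343/82944, Y=4547/20736, Z=20285/82944, W=1633/5184)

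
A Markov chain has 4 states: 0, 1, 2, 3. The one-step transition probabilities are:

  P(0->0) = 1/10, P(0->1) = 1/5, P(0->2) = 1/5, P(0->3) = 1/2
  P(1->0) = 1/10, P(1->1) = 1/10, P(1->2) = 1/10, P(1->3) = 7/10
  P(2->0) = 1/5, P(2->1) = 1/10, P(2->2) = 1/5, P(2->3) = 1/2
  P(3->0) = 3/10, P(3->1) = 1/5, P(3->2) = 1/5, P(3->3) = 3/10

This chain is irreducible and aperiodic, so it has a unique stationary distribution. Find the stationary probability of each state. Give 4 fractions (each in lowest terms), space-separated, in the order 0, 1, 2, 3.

Answer: 271/1308 18/109 20/109 581/1308

Derivation:
The stationary distribution satisfies pi = pi * P, i.e.:
  pi_0 = 1/10*pi_0 + 1/10*pi_1 + 1/5*pi_2 + 3/10*pi_3
  pi_1 = 1/5*pi_0 + 1/10*pi_1 + 1/10*pi_2 + 1/5*pi_3
  pi_2 = 1/5*pi_0 + 1/10*pi_1 + 1/5*pi_2 + 1/5*pi_3
  pi_3 = 1/2*pi_0 + 7/10*pi_1 + 1/2*pi_2 + 3/10*pi_3
with normalization: pi_0 + pi_1 + pi_2 + pi_3 = 1.

Using the first 3 balance equations plus normalization, the linear system A*pi = b is:
  [-9/10, 1/10, 1/5, 3/10] . pi = 0
  [1/5, -9/10, 1/10, 1/5] . pi = 0
  [1/5, 1/10, -4/5, 1/5] . pi = 0
  [1, 1, 1, 1] . pi = 1

Solving yields:
  pi_0 = 271/1308
  pi_1 = 18/109
  pi_2 = 20/109
  pi_3 = 581/1308

Verification (pi * P):
  271/1308*1/10 + 18/109*1/10 + 20/109*1/5 + 581/1308*3/10 = 271/1308 = pi_0  (ok)
  271/1308*1/5 + 18/109*1/10 + 20/109*1/10 + 581/1308*1/5 = 18/109 = pi_1  (ok)
  271/1308*1/5 + 18/109*1/10 + 20/109*1/5 + 581/1308*1/5 = 20/109 = pi_2  (ok)
  271/1308*1/2 + 18/109*7/10 + 20/109*1/2 + 581/1308*3/10 = 581/1308 = pi_3  (ok)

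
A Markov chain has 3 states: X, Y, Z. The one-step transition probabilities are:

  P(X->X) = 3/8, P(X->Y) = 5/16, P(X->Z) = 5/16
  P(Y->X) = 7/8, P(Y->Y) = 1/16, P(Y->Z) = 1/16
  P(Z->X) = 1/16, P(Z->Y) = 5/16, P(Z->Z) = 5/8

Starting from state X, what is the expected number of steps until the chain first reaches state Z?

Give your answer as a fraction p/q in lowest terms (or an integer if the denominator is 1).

Let h_i = expected steps to first reach Z from state i.
Boundary: h_Z = 0.
First-step equations for the other states:
  h_X = 1 + 3/8*h_X + 5/16*h_Y + 5/16*h_Z
  h_Y = 1 + 7/8*h_X + 1/16*h_Y + 1/16*h_Z

Substituting h_Z = 0 and rearranging gives the linear system (I - Q) h = 1:
  [5/8, -5/16] . (h_X, h_Y) = 1
  [-7/8, 15/16] . (h_X, h_Y) = 1

Solving yields:
  h_X = 4
  h_Y = 24/5

Starting state is X, so the expected hitting time is h_X = 4.

Answer: 4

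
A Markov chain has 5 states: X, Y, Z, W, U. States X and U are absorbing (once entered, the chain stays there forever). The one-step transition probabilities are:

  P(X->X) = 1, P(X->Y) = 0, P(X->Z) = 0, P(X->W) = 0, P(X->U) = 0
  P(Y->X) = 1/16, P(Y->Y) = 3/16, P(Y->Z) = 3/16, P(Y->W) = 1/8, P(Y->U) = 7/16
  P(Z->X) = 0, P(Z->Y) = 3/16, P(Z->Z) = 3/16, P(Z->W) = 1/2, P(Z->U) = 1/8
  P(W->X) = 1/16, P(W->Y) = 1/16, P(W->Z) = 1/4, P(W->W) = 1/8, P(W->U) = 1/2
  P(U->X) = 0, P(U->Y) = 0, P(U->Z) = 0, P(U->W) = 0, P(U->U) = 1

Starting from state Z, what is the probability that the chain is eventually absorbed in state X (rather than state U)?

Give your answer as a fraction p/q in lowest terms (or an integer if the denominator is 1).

Answer: 16/175

Derivation:
Let a_i = P(absorbed in X | start in state i).
Boundary conditions: a_X = 1, a_U = 0.
For each transient state i, a_i = sum_j P(i->j) * a_j:
  a_Y = 1/16*a_X + 3/16*a_Y + 3/16*a_Z + 1/8*a_W + 7/16*a_U
  a_Z = 0*a_X + 3/16*a_Y + 3/16*a_Z + 1/2*a_W + 1/8*a_U
  a_W = 1/16*a_X + 1/16*a_Y + 1/4*a_Z + 1/8*a_W + 1/2*a_U

Substituting a_X = 1 and a_U = 0, rearrange to (I - Q) a = r where r[i] = P(i -> X):
  [13/16, -3/16, -1/8] . (a_Y, a_Z, a_W) = 1/16
  [-3/16, 13/16, -1/2] . (a_Y, a_Z, a_W) = 0
  [-1/16, -1/4, 7/8] . (a_Y, a_Z, a_W) = 1/16

Solving yields:
  a_Y = 4/35
  a_Z = 16/175
  a_W = 37/350

Starting state is Z, so the absorption probability is a_Z = 16/175.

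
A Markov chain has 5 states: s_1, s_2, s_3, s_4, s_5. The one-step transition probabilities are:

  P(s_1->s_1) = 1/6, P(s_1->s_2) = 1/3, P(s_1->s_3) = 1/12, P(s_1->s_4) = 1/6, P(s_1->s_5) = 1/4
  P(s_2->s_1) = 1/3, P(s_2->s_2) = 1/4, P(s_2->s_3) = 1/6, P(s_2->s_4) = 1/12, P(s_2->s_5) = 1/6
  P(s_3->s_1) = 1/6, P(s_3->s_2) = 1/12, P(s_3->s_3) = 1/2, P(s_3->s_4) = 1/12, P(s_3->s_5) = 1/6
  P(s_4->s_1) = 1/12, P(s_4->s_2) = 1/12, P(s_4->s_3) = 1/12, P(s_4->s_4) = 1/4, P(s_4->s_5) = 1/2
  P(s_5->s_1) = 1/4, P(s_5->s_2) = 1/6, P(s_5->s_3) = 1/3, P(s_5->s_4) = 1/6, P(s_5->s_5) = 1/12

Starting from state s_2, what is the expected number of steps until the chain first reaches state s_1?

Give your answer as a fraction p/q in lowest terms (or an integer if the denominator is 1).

Answer: 2016/485

Derivation:
Let h_i = expected steps to first reach s_1 from state i.
Boundary: h_s_1 = 0.
First-step equations for the other states:
  h_s_2 = 1 + 1/3*h_s_1 + 1/4*h_s_2 + 1/6*h_s_3 + 1/12*h_s_4 + 1/6*h_s_5
  h_s_3 = 1 + 1/6*h_s_1 + 1/12*h_s_2 + 1/2*h_s_3 + 1/12*h_s_4 + 1/6*h_s_5
  h_s_4 = 1 + 1/12*h_s_1 + 1/12*h_s_2 + 1/12*h_s_3 + 1/4*h_s_4 + 1/2*h_s_5
  h_s_5 = 1 + 1/4*h_s_1 + 1/6*h_s_2 + 1/3*h_s_3 + 1/6*h_s_4 + 1/12*h_s_5

Substituting h_s_1 = 0 and rearranging gives the linear system (I - Q) h = 1:
  [3/4, -1/6, -1/12, -1/6] . (h_s_2, h_s_3, h_s_4, h_s_5) = 1
  [-1/12, 1/2, -1/12, -1/6] . (h_s_2, h_s_3, h_s_4, h_s_5) = 1
  [-1/12, -1/12, 3/4, -1/2] . (h_s_2, h_s_3, h_s_4, h_s_5) = 1
  [-1/6, -1/3, -1/6, 11/12] . (h_s_2, h_s_3, h_s_4, h_s_5) = 1

Solving yields:
  h_s_2 = 2016/485
  h_s_3 = 504/97
  h_s_4 = 2684/485
  h_s_5 = 460/97

Starting state is s_2, so the expected hitting time is h_s_2 = 2016/485.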